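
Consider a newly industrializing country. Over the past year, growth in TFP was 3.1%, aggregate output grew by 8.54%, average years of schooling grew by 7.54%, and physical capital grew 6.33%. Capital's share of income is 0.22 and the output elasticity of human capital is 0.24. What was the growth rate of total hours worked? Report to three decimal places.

Labor's share = 1 − 0.22 − 0.24 = 0.54.
gY = gA + 0.22×6.33 + 0.24×7.54 + 0.54×g.
0.54×g = 8.54 − 3.1 − 3.2022 = 2.2378.
g = 2.2378 / 0.54 = 4.14407%.

4.144%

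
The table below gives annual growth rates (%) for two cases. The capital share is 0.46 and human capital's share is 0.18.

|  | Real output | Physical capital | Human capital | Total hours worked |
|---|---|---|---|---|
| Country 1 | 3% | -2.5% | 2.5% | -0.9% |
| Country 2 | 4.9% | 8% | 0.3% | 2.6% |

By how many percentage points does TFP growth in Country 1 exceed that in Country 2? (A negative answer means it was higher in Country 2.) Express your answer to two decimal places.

3.79 percentage points

Labor's share = 1 − 0.46 − 0.18 = 0.36.
Country 1: TFP = 3 + 1.15 − 0.45 + 0.324 = 4.024%.
Country 2: TFP = 4.9 − 3.68 − 0.054 − 0.936 = 0.23%.
Difference = 4.024 − (0.23) = 3.794 pp.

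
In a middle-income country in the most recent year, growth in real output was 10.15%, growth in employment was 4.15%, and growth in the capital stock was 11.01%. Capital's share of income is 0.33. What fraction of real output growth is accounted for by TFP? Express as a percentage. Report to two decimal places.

36.81%

Labor's share = 1 − 0.33 = 0.67.
The capital stock: 0.33 × 11.01 = 3.6333 pp.
Employment: 0.67 × 4.15 = 2.7805 pp.
TFP growth = 10.15 − 6.4138 = 3.7362%.
TFP share of growth = 3.7362 / 10.15 × 100 = 36.8099%.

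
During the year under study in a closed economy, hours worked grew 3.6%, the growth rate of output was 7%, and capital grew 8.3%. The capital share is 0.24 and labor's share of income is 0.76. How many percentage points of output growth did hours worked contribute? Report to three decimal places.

Labor's share = 1 − 0.24 = 0.76.
Contribution = share × growth = 0.76 × 3.6 = 2.736 pp.

2.736 percentage points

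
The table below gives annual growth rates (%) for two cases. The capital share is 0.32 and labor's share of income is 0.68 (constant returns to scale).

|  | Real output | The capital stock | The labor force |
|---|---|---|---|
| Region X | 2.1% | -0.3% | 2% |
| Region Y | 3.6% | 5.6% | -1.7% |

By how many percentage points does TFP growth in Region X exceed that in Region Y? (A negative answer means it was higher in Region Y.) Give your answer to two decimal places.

Labor's share = 1 − 0.32 = 0.68.
Region X: TFP = 2.1 + 0.096 − 1.36 = 0.836%.
Region Y: TFP = 3.6 − 1.792 + 1.156 = 2.964%.
Difference = 0.836 − (2.964) = -2.128 pp.

-2.13 percentage points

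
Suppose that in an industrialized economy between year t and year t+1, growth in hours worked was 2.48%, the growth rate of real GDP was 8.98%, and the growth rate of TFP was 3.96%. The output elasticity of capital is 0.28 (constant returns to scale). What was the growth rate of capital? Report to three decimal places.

11.551%

Labor's share = 1 − 0.28 = 0.72.
gY = gA + 0.72×2.48 + 0.28×g.
0.28×g = 8.98 − 3.96 − 1.7856 = 3.2344.
g = 3.2344 / 0.28 = 11.55143%.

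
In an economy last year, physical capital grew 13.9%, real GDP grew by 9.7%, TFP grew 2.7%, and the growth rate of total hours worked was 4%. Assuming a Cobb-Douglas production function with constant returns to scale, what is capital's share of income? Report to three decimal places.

Capital's share of income is 0.303.

gY = gA + α·gK + (1−α)·gL, so gY − gA − gL = α(gK − gL).
9.7 − 2.7 − 4 = α × (13.9 − 4).
3 = 9.9 α, so α = 0.30303.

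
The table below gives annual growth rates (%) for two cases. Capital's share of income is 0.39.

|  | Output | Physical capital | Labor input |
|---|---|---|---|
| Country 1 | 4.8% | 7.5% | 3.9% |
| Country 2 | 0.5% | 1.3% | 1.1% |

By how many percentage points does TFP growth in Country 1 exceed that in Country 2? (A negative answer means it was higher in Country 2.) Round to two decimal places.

0.17 percentage points

Labor's share = 1 − 0.39 = 0.61.
Country 1: TFP = 4.8 − 2.925 − 2.379 = -0.504%.
Country 2: TFP = 0.5 − 0.507 − 0.671 = -0.678%.
Difference = -0.504 − (-0.678) = 0.174 pp.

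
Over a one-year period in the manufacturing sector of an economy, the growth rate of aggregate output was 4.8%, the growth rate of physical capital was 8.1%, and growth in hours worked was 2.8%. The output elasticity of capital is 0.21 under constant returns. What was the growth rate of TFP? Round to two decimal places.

TFP growth was 0.89%.

Labor's share = 1 − 0.21 = 0.79.
Physical capital: 0.21 × 8.1 = 1.701 pp.
Hours worked: 0.79 × 2.8 = 2.212 pp.
TFP growth = 4.8 − 3.913 = 0.887%.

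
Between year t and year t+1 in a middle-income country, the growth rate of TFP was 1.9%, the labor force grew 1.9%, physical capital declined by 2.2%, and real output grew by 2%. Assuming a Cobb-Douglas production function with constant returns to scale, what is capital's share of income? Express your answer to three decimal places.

gY = gA + α·gK + (1−α)·gL, so gY − gA − gL = α(gK − gL).
2 − 1.9 − 1.9 = α × (-2.2 − 1.9).
-1.8 = -4.1 α, so α = 0.43902.

0.439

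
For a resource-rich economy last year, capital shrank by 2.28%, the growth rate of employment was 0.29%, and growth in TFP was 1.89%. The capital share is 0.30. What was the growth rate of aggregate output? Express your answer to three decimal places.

Labor's share = 1 − 0.3 = 0.7.
Capital: 0.3 × (-2.28) = -0.684 pp.
Employment: 0.7 × 0.29 = 0.203 pp.
Output growth = 1.89 + (-0.481) = 1.409%.

1.409%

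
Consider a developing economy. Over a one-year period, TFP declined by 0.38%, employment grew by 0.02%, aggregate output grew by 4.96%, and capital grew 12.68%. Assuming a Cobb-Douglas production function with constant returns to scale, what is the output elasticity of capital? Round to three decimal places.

gY = gA + α·gK + (1−α)·gL, so gY − gA − gL = α(gK − gL).
4.96 + 0.38 − 0.02 = α × (12.68 − 0.02).
5.32 = 12.66 α, so α = 0.42022.

The output elasticity of capital is 0.420.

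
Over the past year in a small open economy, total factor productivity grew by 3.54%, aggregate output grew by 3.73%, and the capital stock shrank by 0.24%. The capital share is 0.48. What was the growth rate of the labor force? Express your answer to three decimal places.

0.587%

Labor's share = 1 − 0.48 = 0.52.
gY = gA + 0.48×(-0.24) + 0.52×g.
0.52×g = 3.73 − 3.54 + 0.1152 = 0.3052.
g = 0.3052 / 0.52 = 0.58692%.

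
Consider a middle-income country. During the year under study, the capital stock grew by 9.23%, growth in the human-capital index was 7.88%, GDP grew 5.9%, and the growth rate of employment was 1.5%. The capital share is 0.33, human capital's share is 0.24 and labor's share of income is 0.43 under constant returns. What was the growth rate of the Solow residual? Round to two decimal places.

0.32%

Labor's share = 1 − 0.33 − 0.24 = 0.43.
The capital stock: 0.33 × 9.23 = 3.0459 pp.
The human-capital index: 0.24 × 7.88 = 1.8912 pp.
Employment: 0.43 × 1.5 = 0.645 pp.
TFP growth = 5.9 − 5.5821 = 0.3179%.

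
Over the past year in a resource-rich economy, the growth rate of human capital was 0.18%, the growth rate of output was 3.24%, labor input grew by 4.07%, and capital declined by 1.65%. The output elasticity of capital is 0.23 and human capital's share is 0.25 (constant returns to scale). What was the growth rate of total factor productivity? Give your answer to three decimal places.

1.458%

Labor's share = 1 − 0.23 − 0.25 = 0.52.
Capital: 0.23 × (-1.65) = -0.3795 pp.
Human capital: 0.25 × 0.18 = 0.045 pp.
Labor input: 0.52 × 4.07 = 2.1164 pp.
TFP growth = 3.24 − 1.7819 = 1.4581%.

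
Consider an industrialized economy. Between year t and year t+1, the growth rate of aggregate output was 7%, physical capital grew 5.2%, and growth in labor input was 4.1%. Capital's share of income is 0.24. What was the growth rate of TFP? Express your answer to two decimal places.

2.64%

Labor's share = 1 − 0.24 = 0.76.
Physical capital: 0.24 × 5.2 = 1.248 pp.
Labor input: 0.76 × 4.1 = 3.116 pp.
TFP growth = 7 − 4.364 = 2.636%.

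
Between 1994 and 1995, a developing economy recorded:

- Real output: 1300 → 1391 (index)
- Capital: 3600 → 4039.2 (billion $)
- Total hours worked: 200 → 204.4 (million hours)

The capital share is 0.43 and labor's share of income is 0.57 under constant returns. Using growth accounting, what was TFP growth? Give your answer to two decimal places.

Real output growth = (1391 − 1300) / 1300 = 7%.
Capital growth = (4039.2 − 3600) / 3600 = 12.2%.
Total hours worked growth = (204.4 − 200) / 200 = 2.2%.
Labor's share = 1 − 0.43 = 0.57.
Capital: 0.43 × 12.2 = 5.246 pp.
Total hours worked: 0.57 × 2.2 = 1.254 pp.
TFP growth = 7 − 6.5 = 0.5%.

0.50%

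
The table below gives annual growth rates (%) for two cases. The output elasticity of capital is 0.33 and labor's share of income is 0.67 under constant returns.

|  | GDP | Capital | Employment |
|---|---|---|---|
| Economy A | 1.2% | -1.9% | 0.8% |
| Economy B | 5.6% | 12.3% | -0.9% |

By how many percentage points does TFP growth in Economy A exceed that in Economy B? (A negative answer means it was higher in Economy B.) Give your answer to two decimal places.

Labor's share = 1 − 0.33 = 0.67.
Economy A: TFP = 1.2 + 0.627 − 0.536 = 1.291%.
Economy B: TFP = 5.6 − 4.059 + 0.603 = 2.144%.
Difference = 1.291 − (2.144) = -0.853 pp.

-0.85 percentage points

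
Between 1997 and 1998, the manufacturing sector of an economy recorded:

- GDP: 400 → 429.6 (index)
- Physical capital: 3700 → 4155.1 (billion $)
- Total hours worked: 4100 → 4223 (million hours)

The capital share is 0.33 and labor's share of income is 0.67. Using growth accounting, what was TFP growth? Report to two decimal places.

TFP growth was 1.33%.

GDP growth = (429.6 − 400) / 400 = 7.4%.
Physical capital growth = (4155.1 − 3700) / 3700 = 12.3%.
Total hours worked growth = (4223 − 4100) / 4100 = 3%.
Labor's share = 1 − 0.33 = 0.67.
Physical capital: 0.33 × 12.3 = 4.059 pp.
Total hours worked: 0.67 × 3 = 2.01 pp.
TFP growth = 7.4 − 6.069 = 1.331%.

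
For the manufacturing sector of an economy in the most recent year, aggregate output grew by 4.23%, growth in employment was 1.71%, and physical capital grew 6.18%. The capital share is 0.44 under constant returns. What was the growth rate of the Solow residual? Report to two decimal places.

0.55%

Labor's share = 1 − 0.44 = 0.56.
Physical capital: 0.44 × 6.18 = 2.7192 pp.
Employment: 0.56 × 1.71 = 0.9576 pp.
TFP growth = 4.23 − 3.6768 = 0.5532%.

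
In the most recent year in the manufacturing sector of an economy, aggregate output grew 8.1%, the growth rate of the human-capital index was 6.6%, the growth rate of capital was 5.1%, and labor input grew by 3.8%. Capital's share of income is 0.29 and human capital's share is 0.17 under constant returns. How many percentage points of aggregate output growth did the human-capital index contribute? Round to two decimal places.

1.12

Contribution = share × growth = 0.17 × 6.6 = 1.122 pp.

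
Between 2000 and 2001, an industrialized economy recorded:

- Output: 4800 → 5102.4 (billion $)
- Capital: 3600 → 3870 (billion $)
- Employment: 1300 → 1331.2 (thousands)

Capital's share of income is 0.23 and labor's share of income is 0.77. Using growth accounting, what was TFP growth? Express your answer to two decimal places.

Output growth = (5102.4 − 4800) / 4800 = 6.3%.
Capital growth = (3870 − 3600) / 3600 = 7.5%.
Employment growth = (1331.2 − 1300) / 1300 = 2.4%.
Labor's share = 1 − 0.23 = 0.77.
Capital: 0.23 × 7.5 = 1.725 pp.
Employment: 0.77 × 2.4 = 1.848 pp.
TFP growth = 6.3 − 3.573 = 2.727%.

2.73%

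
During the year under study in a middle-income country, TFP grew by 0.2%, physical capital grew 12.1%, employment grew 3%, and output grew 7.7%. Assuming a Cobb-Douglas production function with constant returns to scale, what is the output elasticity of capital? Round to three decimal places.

gY = gA + α·gK + (1−α)·gL, so gY − gA − gL = α(gK − gL).
7.7 − 0.2 − 3 = α × (12.1 − 3).
4.5 = 9.1 α, so α = 0.49451.

0.495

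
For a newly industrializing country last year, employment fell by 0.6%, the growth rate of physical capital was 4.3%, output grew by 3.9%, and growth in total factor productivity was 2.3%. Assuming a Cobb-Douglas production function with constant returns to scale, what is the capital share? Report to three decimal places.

gY = gA + α·gK + (1−α)·gL, so gY − gA − gL = α(gK − gL).
3.9 − 2.3 + 0.6 = α × (4.3 − (-0.6)).
2.2 = 4.9 α, so α = 0.44898.

The capital share is 0.449.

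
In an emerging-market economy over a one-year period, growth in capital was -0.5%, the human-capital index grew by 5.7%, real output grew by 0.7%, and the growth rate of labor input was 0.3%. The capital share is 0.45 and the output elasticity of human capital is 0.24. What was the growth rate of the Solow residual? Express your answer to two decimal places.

Labor's share = 1 − 0.45 − 0.24 = 0.31.
Capital: 0.45 × (-0.5) = -0.225 pp.
The human-capital index: 0.24 × 5.7 = 1.368 pp.
Labor input: 0.31 × 0.3 = 0.093 pp.
TFP growth = 0.7 − 1.236 = -0.536%.

-0.54%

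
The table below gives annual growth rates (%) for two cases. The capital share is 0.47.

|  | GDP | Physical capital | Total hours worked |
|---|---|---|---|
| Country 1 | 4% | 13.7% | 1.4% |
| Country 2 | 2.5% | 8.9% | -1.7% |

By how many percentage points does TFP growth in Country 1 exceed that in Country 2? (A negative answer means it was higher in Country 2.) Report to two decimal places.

Labor's share = 1 − 0.47 = 0.53.
Country 1: TFP = 4 − 6.439 − 0.742 = -3.181%.
Country 2: TFP = 2.5 − 4.183 + 0.901 = -0.782%.
Difference = -3.181 − (-0.782) = -2.399 pp.

-2.40 percentage points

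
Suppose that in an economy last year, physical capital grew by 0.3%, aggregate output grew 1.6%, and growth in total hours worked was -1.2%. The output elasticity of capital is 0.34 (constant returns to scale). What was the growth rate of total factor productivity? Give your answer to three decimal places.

2.290%

Labor's share = 1 − 0.34 = 0.66.
Physical capital: 0.34 × 0.3 = 0.102 pp.
Total hours worked: 0.66 × (-1.2) = -0.792 pp.
TFP growth = 1.6 + 0.69 = 2.29%.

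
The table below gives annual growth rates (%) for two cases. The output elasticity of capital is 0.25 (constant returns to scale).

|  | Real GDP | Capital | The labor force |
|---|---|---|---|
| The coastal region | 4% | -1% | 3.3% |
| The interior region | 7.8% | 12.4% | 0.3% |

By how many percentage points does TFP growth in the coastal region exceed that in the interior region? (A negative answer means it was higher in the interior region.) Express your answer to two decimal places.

Labor's share = 1 − 0.25 = 0.75.
The coastal region: TFP = 4 + 0.25 − 2.475 = 1.775%.
The interior region: TFP = 7.8 − 3.1 − 0.225 = 4.475%.
Difference = 1.775 − (4.475) = -2.7 pp.

-2.70 percentage points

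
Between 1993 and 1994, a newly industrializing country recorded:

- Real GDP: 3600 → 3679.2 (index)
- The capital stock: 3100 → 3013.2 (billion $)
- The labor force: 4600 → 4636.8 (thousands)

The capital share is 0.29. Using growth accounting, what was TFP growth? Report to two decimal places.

TFP growth was 2.44%.

Real GDP growth = (3679.2 − 3600) / 3600 = 2.2%.
The capital stock growth = (3013.2 − 3100) / 3100 = -2.8%.
The labor force growth = (4636.8 − 4600) / 4600 = 0.8%.
Labor's share = 1 − 0.29 = 0.71.
The capital stock: 0.29 × (-2.8) = -0.812 pp.
The labor force: 0.71 × 0.8 = 0.568 pp.
TFP growth = 2.2 + 0.244 = 2.444%.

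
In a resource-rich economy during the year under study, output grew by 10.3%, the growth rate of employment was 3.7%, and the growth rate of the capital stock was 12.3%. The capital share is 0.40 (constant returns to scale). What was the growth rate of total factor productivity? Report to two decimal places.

3.16%

Labor's share = 1 − 0.4 = 0.6.
The capital stock: 0.4 × 12.3 = 4.92 pp.
Employment: 0.6 × 3.7 = 2.22 pp.
TFP growth = 10.3 − 7.14 = 3.16%.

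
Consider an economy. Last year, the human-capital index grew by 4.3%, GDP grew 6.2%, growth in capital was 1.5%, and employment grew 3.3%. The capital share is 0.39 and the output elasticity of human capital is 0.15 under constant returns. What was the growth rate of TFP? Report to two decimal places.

TFP grew 3.45%.

Labor's share = 1 − 0.39 − 0.15 = 0.46.
Capital: 0.39 × 1.5 = 0.585 pp.
The human-capital index: 0.15 × 4.3 = 0.645 pp.
Employment: 0.46 × 3.3 = 1.518 pp.
TFP growth = 6.2 − 2.748 = 3.452%.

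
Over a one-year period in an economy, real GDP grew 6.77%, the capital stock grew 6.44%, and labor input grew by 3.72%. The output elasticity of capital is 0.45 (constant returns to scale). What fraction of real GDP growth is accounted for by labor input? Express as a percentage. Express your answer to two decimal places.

30.22%

Labor's share = 1 − 0.45 = 0.55.
Labor input contributed 0.55 × 3.72 = 2.046 pp.
Share of growth = 2.046 / 6.77 × 100 = 30.2216%.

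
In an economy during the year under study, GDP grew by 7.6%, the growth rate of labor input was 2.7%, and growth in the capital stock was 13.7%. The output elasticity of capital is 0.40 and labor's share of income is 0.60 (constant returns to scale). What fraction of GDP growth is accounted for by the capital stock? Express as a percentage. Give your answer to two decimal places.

The capital stock contributed 0.4 × 13.7 = 5.48 pp.
Share of growth = 5.48 / 7.6 × 100 = 72.1053%.

The capital stock accounted for 72.11% of growth.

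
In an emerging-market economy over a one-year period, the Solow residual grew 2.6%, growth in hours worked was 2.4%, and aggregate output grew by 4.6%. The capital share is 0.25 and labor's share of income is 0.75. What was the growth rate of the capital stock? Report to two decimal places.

0.80%

Labor's share = 1 − 0.25 = 0.75.
gY = gA + 0.75×2.4 + 0.25×g.
0.25×g = 4.6 − 2.6 − 1.8 = 0.2.
g = 0.2 / 0.25 = 0.8%.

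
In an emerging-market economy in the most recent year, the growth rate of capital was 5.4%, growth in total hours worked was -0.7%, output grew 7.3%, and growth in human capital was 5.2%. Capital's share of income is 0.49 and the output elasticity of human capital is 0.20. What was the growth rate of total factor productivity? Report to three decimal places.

3.831%

Labor's share = 1 − 0.49 − 0.2 = 0.31.
Capital: 0.49 × 5.4 = 2.646 pp.
Human capital: 0.2 × 5.2 = 1.04 pp.
Total hours worked: 0.31 × (-0.7) = -0.217 pp.
TFP growth = 7.3 − 3.469 = 3.831%.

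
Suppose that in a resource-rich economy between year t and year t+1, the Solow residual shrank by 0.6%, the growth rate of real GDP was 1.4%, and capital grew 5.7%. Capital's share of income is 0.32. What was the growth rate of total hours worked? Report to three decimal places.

Labor's share = 1 − 0.32 = 0.68.
gY = gA + 0.32×5.7 + 0.68×g.
0.68×g = 1.4 + 0.6 − 1.824 = 0.176.
g = 0.176 / 0.68 = 0.25882%.

Total hours worked grew 0.259%.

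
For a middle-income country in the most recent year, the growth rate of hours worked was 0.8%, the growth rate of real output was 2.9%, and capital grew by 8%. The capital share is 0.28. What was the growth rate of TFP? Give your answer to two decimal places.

Labor's share = 1 − 0.28 = 0.72.
Capital: 0.28 × 8 = 2.24 pp.
Hours worked: 0.72 × 0.8 = 0.576 pp.
TFP growth = 2.9 − 2.816 = 0.084%.

TFP growth was 0.08%.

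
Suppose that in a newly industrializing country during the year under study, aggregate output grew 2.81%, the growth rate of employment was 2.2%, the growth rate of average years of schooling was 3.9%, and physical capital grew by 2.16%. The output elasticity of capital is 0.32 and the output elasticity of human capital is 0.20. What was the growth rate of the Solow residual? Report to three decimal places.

The Solow residual growth was 0.283%.

Labor's share = 1 − 0.32 − 0.2 = 0.48.
Physical capital: 0.32 × 2.16 = 0.6912 pp.
Average years of schooling: 0.2 × 3.9 = 0.78 pp.
Employment: 0.48 × 2.2 = 1.056 pp.
TFP growth = 2.81 − 2.5272 = 0.2828%.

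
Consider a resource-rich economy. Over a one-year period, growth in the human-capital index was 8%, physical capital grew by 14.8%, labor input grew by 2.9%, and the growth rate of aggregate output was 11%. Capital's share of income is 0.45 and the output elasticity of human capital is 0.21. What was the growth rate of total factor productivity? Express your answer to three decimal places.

Total factor productivity growth was 1.674%.

Labor's share = 1 − 0.45 − 0.21 = 0.34.
Physical capital: 0.45 × 14.8 = 6.66 pp.
The human-capital index: 0.21 × 8 = 1.68 pp.
Labor input: 0.34 × 2.9 = 0.986 pp.
TFP growth = 11 − 9.326 = 1.674%.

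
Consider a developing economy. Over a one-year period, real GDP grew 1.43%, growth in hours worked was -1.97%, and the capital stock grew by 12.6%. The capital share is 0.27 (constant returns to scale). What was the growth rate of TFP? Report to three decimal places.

-0.534%

Labor's share = 1 − 0.27 = 0.73.
The capital stock: 0.27 × 12.6 = 3.402 pp.
Hours worked: 0.73 × (-1.97) = -1.4381 pp.
TFP growth = 1.43 − 1.9639 = -0.5339%.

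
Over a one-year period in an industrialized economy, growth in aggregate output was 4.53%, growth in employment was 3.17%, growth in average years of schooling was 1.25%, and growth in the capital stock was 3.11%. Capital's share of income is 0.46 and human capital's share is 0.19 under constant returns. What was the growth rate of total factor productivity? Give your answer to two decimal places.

1.75%

Labor's share = 1 − 0.46 − 0.19 = 0.35.
The capital stock: 0.46 × 3.11 = 1.4306 pp.
Average years of schooling: 0.19 × 1.25 = 0.2375 pp.
Employment: 0.35 × 3.17 = 1.1095 pp.
TFP growth = 4.53 − 2.7776 = 1.7524%.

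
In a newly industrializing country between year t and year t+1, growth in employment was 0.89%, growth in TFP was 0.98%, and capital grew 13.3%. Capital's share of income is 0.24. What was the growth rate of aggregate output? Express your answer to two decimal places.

Labor's share = 1 − 0.24 = 0.76.
Capital: 0.24 × 13.3 = 3.192 pp.
Employment: 0.76 × 0.89 = 0.6764 pp.
Output growth = 0.98 + 3.8684 = 4.8484%.

4.85%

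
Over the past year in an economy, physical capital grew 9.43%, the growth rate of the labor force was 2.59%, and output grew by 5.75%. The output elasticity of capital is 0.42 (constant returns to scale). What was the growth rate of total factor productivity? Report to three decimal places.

Labor's share = 1 − 0.42 = 0.58.
Physical capital: 0.42 × 9.43 = 3.9606 pp.
The labor force: 0.58 × 2.59 = 1.5022 pp.
TFP growth = 5.75 − 5.4628 = 0.2872%.

0.287%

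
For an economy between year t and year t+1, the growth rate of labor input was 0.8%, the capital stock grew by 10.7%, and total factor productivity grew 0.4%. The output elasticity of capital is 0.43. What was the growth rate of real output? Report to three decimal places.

Labor's share = 1 − 0.43 = 0.57.
The capital stock: 0.43 × 10.7 = 4.601 pp.
Labor input: 0.57 × 0.8 = 0.456 pp.
Output growth = 0.4 + 5.057 = 5.457%.

Real output grew 5.457%.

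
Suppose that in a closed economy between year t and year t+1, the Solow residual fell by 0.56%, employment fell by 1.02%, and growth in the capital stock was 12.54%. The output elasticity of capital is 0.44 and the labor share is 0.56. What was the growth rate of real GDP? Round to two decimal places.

Real GDP grew 4.39%.

Labor's share = 1 − 0.44 = 0.56.
The capital stock: 0.44 × 12.54 = 5.5176 pp.
Employment: 0.56 × (-1.02) = -0.5712 pp.
Output growth = -0.56 + 4.9464 = 4.3864%.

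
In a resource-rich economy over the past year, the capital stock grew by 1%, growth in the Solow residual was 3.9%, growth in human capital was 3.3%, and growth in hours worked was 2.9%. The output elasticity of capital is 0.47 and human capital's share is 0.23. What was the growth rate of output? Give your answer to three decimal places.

Output growth was 5.999%.

Labor's share = 1 − 0.47 − 0.23 = 0.3.
The capital stock: 0.47 × 1 = 0.47 pp.
Human capital: 0.23 × 3.3 = 0.759 pp.
Hours worked: 0.3 × 2.9 = 0.87 pp.
Output growth = 3.9 + 2.099 = 5.999%.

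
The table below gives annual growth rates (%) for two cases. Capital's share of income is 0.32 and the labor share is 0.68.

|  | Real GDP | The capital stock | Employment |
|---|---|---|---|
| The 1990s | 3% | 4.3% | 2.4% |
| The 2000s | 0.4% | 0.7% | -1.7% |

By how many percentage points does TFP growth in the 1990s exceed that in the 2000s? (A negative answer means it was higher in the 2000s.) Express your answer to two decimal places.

-1.34 percentage points

Labor's share = 1 − 0.32 = 0.68.
The 1990s: TFP = 3 − 1.376 − 1.632 = -0.008%.
The 2000s: TFP = 0.4 − 0.224 + 1.156 = 1.332%.
Difference = -0.008 − (1.332) = -1.34 pp.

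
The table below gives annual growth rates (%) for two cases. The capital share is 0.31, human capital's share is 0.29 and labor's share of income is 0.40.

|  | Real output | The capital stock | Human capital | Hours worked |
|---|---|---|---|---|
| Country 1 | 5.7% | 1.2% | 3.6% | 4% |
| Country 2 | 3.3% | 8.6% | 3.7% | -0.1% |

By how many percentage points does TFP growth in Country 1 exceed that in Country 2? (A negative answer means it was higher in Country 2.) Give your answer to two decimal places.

3.08 percentage points

Labor's share = 1 − 0.31 − 0.29 = 0.4.
Country 1: TFP = 5.7 − 0.372 − 1.044 − 1.6 = 2.684%.
Country 2: TFP = 3.3 − 2.666 − 1.073 + 0.04 = -0.399%.
Difference = 2.684 − (-0.399) = 3.083 pp.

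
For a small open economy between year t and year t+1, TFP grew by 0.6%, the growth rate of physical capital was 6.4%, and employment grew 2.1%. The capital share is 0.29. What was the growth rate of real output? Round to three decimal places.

Labor's share = 1 − 0.29 = 0.71.
Physical capital: 0.29 × 6.4 = 1.856 pp.
Employment: 0.71 × 2.1 = 1.491 pp.
Output growth = 0.6 + 3.347 = 3.947%.

Real output grew 3.947%.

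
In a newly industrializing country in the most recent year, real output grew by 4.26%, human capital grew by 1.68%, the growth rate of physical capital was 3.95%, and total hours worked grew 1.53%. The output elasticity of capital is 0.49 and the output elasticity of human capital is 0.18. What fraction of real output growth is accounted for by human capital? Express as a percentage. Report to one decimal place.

Human capital accounted for 7.1% of growth.

Human capital contributed 0.18 × 1.68 = 0.3024 pp.
Share of growth = 0.3024 / 4.26 × 100 = 7.099%.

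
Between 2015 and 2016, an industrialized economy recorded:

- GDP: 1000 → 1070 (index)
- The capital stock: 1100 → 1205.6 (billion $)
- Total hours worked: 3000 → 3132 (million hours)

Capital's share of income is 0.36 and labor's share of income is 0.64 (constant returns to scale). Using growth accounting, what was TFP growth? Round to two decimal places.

GDP growth = (1070 − 1000) / 1000 = 7%.
The capital stock growth = (1205.6 − 1100) / 1100 = 9.6%.
Total hours worked growth = (3132 − 3000) / 3000 = 4.4%.
Labor's share = 1 − 0.36 = 0.64.
The capital stock: 0.36 × 9.6 = 3.456 pp.
Total hours worked: 0.64 × 4.4 = 2.816 pp.
TFP growth = 7 − 6.272 = 0.728%.

0.73%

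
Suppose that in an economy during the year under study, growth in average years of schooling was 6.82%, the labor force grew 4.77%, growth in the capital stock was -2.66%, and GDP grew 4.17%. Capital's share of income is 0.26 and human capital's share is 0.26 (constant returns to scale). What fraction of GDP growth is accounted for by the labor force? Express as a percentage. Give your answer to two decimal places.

The labor force accounted for 54.91% of growth.

Labor's share = 1 − 0.26 − 0.26 = 0.48.
The labor force contributed 0.48 × 4.77 = 2.2896 pp.
Share of growth = 2.2896 / 4.17 × 100 = 54.9065%.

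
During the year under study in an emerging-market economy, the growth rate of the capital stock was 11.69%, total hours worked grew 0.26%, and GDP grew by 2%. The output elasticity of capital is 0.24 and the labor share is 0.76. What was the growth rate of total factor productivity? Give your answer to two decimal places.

Labor's share = 1 − 0.24 = 0.76.
The capital stock: 0.24 × 11.69 = 2.8056 pp.
Total hours worked: 0.76 × 0.26 = 0.1976 pp.
TFP growth = 2 − 3.0032 = -1.0032%.

-1.00%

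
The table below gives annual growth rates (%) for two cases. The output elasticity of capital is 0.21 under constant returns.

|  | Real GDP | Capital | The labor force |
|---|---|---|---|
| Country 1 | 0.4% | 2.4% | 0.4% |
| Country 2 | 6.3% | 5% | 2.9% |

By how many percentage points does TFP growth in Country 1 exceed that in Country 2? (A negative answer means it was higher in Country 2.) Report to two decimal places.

-3.38 percentage points

Labor's share = 1 − 0.21 = 0.79.
Country 1: TFP = 0.4 − 0.504 − 0.316 = -0.42%.
Country 2: TFP = 6.3 − 1.05 − 2.291 = 2.959%.
Difference = -0.42 − (2.959) = -3.379 pp.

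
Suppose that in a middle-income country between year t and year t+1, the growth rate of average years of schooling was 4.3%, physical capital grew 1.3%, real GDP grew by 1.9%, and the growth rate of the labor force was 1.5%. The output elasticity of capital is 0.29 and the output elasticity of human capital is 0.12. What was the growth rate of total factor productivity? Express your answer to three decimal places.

0.122%

Labor's share = 1 − 0.29 − 0.12 = 0.59.
Physical capital: 0.29 × 1.3 = 0.377 pp.
Average years of schooling: 0.12 × 4.3 = 0.516 pp.
The labor force: 0.59 × 1.5 = 0.885 pp.
TFP growth = 1.9 − 1.778 = 0.122%.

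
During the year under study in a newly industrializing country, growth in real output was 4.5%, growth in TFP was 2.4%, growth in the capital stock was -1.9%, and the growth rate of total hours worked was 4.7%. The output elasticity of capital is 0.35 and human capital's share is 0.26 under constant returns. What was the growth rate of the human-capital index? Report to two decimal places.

Labor's share = 1 − 0.35 − 0.26 = 0.39.
gY = gA + 0.35×(-1.9) + 0.39×4.7 + 0.26×g.
0.26×g = 4.5 − 2.4 − 1.168 = 0.932.
g = 0.932 / 0.26 = 3.5846%.

3.58%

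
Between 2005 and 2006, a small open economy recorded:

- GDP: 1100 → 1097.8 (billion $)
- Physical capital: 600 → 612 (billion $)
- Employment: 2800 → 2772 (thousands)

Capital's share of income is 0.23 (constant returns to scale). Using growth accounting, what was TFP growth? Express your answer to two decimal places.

GDP growth = (1097.8 − 1100) / 1100 = -0.2%.
Physical capital growth = (612 − 600) / 600 = 2%.
Employment growth = (2772 − 2800) / 2800 = -1%.
Labor's share = 1 − 0.23 = 0.77.
Physical capital: 0.23 × 2 = 0.46 pp.
Employment: 0.77 × (-1) = -0.77 pp.
TFP growth = -0.2 + 0.31 = 0.11%.

0.11%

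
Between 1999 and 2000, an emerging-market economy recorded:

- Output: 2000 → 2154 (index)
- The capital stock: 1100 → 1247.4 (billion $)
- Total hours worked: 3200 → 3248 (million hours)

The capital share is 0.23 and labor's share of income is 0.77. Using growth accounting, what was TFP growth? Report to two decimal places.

3.46%

Output growth = (2154 − 2000) / 2000 = 7.7%.
The capital stock growth = (1247.4 − 1100) / 1100 = 13.4%.
Total hours worked growth = (3248 − 3200) / 3200 = 1.5%.
Labor's share = 1 − 0.23 = 0.77.
The capital stock: 0.23 × 13.4 = 3.082 pp.
Total hours worked: 0.77 × 1.5 = 1.155 pp.
TFP growth = 7.7 − 4.237 = 3.463%.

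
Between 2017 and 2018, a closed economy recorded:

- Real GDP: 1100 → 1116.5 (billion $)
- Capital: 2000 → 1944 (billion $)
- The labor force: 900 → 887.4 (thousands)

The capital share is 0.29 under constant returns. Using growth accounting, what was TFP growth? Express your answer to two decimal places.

TFP growth was 3.31%.

Real GDP growth = (1116.5 − 1100) / 1100 = 1.5%.
Capital growth = (1944 − 2000) / 2000 = -2.8%.
The labor force growth = (887.4 − 900) / 900 = -1.4%.
Labor's share = 1 − 0.29 = 0.71.
Capital: 0.29 × (-2.8) = -0.812 pp.
The labor force: 0.71 × (-1.4) = -0.994 pp.
TFP growth = 1.5 + 1.806 = 3.306%.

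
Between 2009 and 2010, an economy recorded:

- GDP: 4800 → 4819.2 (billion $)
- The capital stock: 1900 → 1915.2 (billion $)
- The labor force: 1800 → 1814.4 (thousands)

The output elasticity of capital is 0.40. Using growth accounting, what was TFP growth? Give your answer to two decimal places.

GDP growth = (4819.2 − 4800) / 4800 = 0.4%.
The capital stock growth = (1915.2 − 1900) / 1900 = 0.8%.
The labor force growth = (1814.4 − 1800) / 1800 = 0.8%.
Labor's share = 1 − 0.4 = 0.6.
The capital stock: 0.4 × 0.8 = 0.32 pp.
The labor force: 0.6 × 0.8 = 0.48 pp.
TFP growth = 0.4 − 0.8 = -0.4%.

-0.40%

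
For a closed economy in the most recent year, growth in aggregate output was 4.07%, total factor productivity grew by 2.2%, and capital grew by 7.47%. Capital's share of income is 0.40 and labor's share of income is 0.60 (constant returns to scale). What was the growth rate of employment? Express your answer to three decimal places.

Labor's share = 1 − 0.4 = 0.6.
gY = gA + 0.4×7.47 + 0.6×g.
0.6×g = 4.07 − 2.2 − 2.988 = -1.118.
g = -1.118 / 0.6 = -1.86333%.

-1.863%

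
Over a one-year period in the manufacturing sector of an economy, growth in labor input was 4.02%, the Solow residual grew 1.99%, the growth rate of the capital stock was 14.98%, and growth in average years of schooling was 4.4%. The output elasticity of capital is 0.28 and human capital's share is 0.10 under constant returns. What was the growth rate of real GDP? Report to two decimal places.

Labor's share = 1 − 0.28 − 0.1 = 0.62.
The capital stock: 0.28 × 14.98 = 4.1944 pp.
Average years of schooling: 0.1 × 4.4 = 0.44 pp.
Labor input: 0.62 × 4.02 = 2.4924 pp.
Output growth = 1.99 + 7.1268 = 9.1168%.

Real GDP grew 9.12%.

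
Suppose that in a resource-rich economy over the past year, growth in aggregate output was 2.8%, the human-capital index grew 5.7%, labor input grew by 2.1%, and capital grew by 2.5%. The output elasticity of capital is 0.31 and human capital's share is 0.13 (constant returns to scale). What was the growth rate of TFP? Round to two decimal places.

0.11%

Labor's share = 1 − 0.31 − 0.13 = 0.56.
Capital: 0.31 × 2.5 = 0.775 pp.
The human-capital index: 0.13 × 5.7 = 0.741 pp.
Labor input: 0.56 × 2.1 = 1.176 pp.
TFP growth = 2.8 − 2.692 = 0.108%.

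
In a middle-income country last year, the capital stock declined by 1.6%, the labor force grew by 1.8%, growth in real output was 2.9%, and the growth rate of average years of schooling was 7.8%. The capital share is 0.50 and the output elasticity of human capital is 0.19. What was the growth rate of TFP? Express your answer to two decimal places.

Labor's share = 1 − 0.5 − 0.19 = 0.31.
The capital stock: 0.5 × (-1.6) = -0.8 pp.
Average years of schooling: 0.19 × 7.8 = 1.482 pp.
The labor force: 0.31 × 1.8 = 0.558 pp.
TFP growth = 2.9 − 1.24 = 1.66%.

1.66%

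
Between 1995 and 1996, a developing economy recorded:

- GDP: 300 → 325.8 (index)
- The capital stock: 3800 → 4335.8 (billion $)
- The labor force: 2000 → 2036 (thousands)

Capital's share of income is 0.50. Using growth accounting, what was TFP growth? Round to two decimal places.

GDP growth = (325.8 − 300) / 300 = 8.6%.
The capital stock growth = (4335.8 − 3800) / 3800 = 14.1%.
The labor force growth = (2036 − 2000) / 2000 = 1.8%.
Labor's share = 1 − 0.5 = 0.5.
The capital stock: 0.5 × 14.1 = 7.05 pp.
The labor force: 0.5 × 1.8 = 0.9 pp.
TFP growth = 8.6 − 7.95 = 0.65%.

0.65%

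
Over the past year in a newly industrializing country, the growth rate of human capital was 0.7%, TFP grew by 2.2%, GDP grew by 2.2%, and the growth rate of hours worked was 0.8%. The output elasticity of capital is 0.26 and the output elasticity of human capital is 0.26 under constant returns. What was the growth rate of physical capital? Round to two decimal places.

Labor's share = 1 − 0.26 − 0.26 = 0.48.
gY = gA + 0.26×0.7 + 0.48×0.8 + 0.26×g.
0.26×g = 2.2 − 2.2 − 0.566 = -0.566.
g = -0.566 / 0.26 = -2.1769%.

-2.18%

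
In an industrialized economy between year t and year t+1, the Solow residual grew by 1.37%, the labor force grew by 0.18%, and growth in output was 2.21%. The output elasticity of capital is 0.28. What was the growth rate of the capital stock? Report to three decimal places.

Labor's share = 1 − 0.28 = 0.72.
gY = gA + 0.72×0.18 + 0.28×g.
0.28×g = 2.21 − 1.37 − 0.1296 = 0.7104.
g = 0.7104 / 0.28 = 2.53714%.

2.537%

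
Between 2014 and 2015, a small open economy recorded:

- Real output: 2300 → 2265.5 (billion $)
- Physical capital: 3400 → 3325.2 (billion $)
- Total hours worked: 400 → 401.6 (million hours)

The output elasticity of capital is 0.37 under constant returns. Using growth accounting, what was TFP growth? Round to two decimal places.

-0.94%

Real output growth = (2265.5 − 2300) / 2300 = -1.5%.
Physical capital growth = (3325.2 − 3400) / 3400 = -2.2%.
Total hours worked growth = (401.6 − 400) / 400 = 0.4%.
Labor's share = 1 − 0.37 = 0.63.
Physical capital: 0.37 × (-2.2) = -0.814 pp.
Total hours worked: 0.63 × 0.4 = 0.252 pp.
TFP growth = -1.5 + 0.562 = -0.938%.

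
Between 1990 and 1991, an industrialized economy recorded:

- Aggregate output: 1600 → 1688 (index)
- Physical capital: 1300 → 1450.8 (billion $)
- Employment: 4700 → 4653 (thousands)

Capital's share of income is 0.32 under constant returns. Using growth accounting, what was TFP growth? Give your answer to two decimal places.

Aggregate output growth = (1688 − 1600) / 1600 = 5.5%.
Physical capital growth = (1450.8 − 1300) / 1300 = 11.6%.
Employment growth = (4653 − 4700) / 4700 = -1%.
Labor's share = 1 − 0.32 = 0.68.
Physical capital: 0.32 × 11.6 = 3.712 pp.
Employment: 0.68 × (-1) = -0.68 pp.
TFP growth = 5.5 − 3.032 = 2.468%.

2.47%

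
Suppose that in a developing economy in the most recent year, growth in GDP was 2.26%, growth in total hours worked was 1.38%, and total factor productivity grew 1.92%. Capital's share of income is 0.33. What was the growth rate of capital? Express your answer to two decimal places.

Labor's share = 1 − 0.33 = 0.67.
gY = gA + 0.67×1.38 + 0.33×g.
0.33×g = 2.26 − 1.92 − 0.9246 = -0.5846.
g = -0.5846 / 0.33 = -1.7715%.

-1.77%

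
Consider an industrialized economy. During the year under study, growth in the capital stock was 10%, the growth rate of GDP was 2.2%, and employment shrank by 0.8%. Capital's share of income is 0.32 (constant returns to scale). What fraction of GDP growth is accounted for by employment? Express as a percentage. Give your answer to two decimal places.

Employment accounted for -24.73% of growth.

Labor's share = 1 − 0.32 = 0.68.
Employment contributed 0.68 × (-0.8) = -0.544 pp.
Share of growth = -0.544 / 2.2 × 100 = -24.7273%.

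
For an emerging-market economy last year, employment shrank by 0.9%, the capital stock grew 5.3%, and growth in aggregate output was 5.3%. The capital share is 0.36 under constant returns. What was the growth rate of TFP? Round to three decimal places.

Labor's share = 1 − 0.36 = 0.64.
The capital stock: 0.36 × 5.3 = 1.908 pp.
Employment: 0.64 × (-0.9) = -0.576 pp.
TFP growth = 5.3 − 1.332 = 3.968%.

TFP growth was 3.968%.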